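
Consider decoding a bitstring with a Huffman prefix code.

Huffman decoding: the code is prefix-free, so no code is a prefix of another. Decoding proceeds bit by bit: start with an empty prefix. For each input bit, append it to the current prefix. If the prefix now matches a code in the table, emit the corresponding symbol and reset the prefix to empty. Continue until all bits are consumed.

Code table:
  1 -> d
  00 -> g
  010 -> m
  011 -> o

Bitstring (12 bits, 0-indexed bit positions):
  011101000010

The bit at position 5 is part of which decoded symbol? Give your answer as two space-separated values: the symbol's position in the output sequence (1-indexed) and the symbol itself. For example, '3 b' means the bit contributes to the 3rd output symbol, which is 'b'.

Bit 0: prefix='0' (no match yet)
Bit 1: prefix='01' (no match yet)
Bit 2: prefix='011' -> emit 'o', reset
Bit 3: prefix='1' -> emit 'd', reset
Bit 4: prefix='0' (no match yet)
Bit 5: prefix='01' (no match yet)
Bit 6: prefix='010' -> emit 'm', reset
Bit 7: prefix='0' (no match yet)
Bit 8: prefix='00' -> emit 'g', reset
Bit 9: prefix='0' (no match yet)

Answer: 3 m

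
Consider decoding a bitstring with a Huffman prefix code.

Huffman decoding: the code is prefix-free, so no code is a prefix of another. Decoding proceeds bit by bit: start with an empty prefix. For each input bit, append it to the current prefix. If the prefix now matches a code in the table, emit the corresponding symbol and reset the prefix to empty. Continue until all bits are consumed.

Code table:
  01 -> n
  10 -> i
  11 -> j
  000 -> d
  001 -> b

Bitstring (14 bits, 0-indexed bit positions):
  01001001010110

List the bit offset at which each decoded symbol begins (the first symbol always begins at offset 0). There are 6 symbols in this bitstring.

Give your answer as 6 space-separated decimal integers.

Answer: 0 2 5 8 10 12

Derivation:
Bit 0: prefix='0' (no match yet)
Bit 1: prefix='01' -> emit 'n', reset
Bit 2: prefix='0' (no match yet)
Bit 3: prefix='00' (no match yet)
Bit 4: prefix='001' -> emit 'b', reset
Bit 5: prefix='0' (no match yet)
Bit 6: prefix='00' (no match yet)
Bit 7: prefix='001' -> emit 'b', reset
Bit 8: prefix='0' (no match yet)
Bit 9: prefix='01' -> emit 'n', reset
Bit 10: prefix='0' (no match yet)
Bit 11: prefix='01' -> emit 'n', reset
Bit 12: prefix='1' (no match yet)
Bit 13: prefix='10' -> emit 'i', reset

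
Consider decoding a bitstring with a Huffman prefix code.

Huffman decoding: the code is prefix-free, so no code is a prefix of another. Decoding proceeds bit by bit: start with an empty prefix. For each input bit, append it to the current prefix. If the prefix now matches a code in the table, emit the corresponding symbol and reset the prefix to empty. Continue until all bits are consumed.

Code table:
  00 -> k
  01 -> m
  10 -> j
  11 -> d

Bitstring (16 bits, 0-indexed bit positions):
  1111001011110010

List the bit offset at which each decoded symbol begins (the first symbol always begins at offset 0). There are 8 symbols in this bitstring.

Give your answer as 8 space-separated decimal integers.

Bit 0: prefix='1' (no match yet)
Bit 1: prefix='11' -> emit 'd', reset
Bit 2: prefix='1' (no match yet)
Bit 3: prefix='11' -> emit 'd', reset
Bit 4: prefix='0' (no match yet)
Bit 5: prefix='00' -> emit 'k', reset
Bit 6: prefix='1' (no match yet)
Bit 7: prefix='10' -> emit 'j', reset
Bit 8: prefix='1' (no match yet)
Bit 9: prefix='11' -> emit 'd', reset
Bit 10: prefix='1' (no match yet)
Bit 11: prefix='11' -> emit 'd', reset
Bit 12: prefix='0' (no match yet)
Bit 13: prefix='00' -> emit 'k', reset
Bit 14: prefix='1' (no match yet)
Bit 15: prefix='10' -> emit 'j', reset

Answer: 0 2 4 6 8 10 12 14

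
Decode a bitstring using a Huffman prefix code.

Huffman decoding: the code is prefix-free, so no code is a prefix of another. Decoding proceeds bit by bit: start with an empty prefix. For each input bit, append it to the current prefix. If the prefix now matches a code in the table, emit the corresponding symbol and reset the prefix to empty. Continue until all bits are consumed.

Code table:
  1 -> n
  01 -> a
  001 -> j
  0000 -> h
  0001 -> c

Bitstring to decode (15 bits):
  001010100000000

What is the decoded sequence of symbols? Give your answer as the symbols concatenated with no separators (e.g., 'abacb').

Bit 0: prefix='0' (no match yet)
Bit 1: prefix='00' (no match yet)
Bit 2: prefix='001' -> emit 'j', reset
Bit 3: prefix='0' (no match yet)
Bit 4: prefix='01' -> emit 'a', reset
Bit 5: prefix='0' (no match yet)
Bit 6: prefix='01' -> emit 'a', reset
Bit 7: prefix='0' (no match yet)
Bit 8: prefix='00' (no match yet)
Bit 9: prefix='000' (no match yet)
Bit 10: prefix='0000' -> emit 'h', reset
Bit 11: prefix='0' (no match yet)
Bit 12: prefix='00' (no match yet)
Bit 13: prefix='000' (no match yet)
Bit 14: prefix='0000' -> emit 'h', reset

Answer: jaahh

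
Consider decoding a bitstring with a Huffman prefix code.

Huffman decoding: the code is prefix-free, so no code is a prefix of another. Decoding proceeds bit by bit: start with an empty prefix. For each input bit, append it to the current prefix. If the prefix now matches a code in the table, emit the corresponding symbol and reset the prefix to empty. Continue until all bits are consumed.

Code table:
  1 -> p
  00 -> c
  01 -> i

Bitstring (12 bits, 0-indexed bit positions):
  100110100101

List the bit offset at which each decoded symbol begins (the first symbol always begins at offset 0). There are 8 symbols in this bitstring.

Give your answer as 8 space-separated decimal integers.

Bit 0: prefix='1' -> emit 'p', reset
Bit 1: prefix='0' (no match yet)
Bit 2: prefix='00' -> emit 'c', reset
Bit 3: prefix='1' -> emit 'p', reset
Bit 4: prefix='1' -> emit 'p', reset
Bit 5: prefix='0' (no match yet)
Bit 6: prefix='01' -> emit 'i', reset
Bit 7: prefix='0' (no match yet)
Bit 8: prefix='00' -> emit 'c', reset
Bit 9: prefix='1' -> emit 'p', reset
Bit 10: prefix='0' (no match yet)
Bit 11: prefix='01' -> emit 'i', reset

Answer: 0 1 3 4 5 7 9 10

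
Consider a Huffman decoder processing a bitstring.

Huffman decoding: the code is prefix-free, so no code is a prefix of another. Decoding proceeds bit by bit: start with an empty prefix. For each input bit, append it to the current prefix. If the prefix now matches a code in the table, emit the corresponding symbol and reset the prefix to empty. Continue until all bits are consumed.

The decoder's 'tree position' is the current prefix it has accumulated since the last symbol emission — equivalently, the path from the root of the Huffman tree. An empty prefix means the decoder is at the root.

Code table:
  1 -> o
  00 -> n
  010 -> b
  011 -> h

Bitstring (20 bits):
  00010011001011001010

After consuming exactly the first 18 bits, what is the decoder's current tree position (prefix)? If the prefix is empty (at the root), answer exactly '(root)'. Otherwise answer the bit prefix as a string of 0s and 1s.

Answer: 0

Derivation:
Bit 0: prefix='0' (no match yet)
Bit 1: prefix='00' -> emit 'n', reset
Bit 2: prefix='0' (no match yet)
Bit 3: prefix='01' (no match yet)
Bit 4: prefix='010' -> emit 'b', reset
Bit 5: prefix='0' (no match yet)
Bit 6: prefix='01' (no match yet)
Bit 7: prefix='011' -> emit 'h', reset
Bit 8: prefix='0' (no match yet)
Bit 9: prefix='00' -> emit 'n', reset
Bit 10: prefix='1' -> emit 'o', reset
Bit 11: prefix='0' (no match yet)
Bit 12: prefix='01' (no match yet)
Bit 13: prefix='011' -> emit 'h', reset
Bit 14: prefix='0' (no match yet)
Bit 15: prefix='00' -> emit 'n', reset
Bit 16: prefix='1' -> emit 'o', reset
Bit 17: prefix='0' (no match yet)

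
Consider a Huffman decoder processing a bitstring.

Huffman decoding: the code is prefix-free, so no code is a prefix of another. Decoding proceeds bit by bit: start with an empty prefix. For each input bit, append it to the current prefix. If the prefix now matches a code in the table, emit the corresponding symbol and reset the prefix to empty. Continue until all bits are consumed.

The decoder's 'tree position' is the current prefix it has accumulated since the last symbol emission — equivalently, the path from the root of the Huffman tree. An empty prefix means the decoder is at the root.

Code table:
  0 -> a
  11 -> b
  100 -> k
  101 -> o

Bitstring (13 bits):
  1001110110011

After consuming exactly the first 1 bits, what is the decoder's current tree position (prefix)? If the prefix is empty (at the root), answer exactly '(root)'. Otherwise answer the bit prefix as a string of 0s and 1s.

Bit 0: prefix='1' (no match yet)

Answer: 1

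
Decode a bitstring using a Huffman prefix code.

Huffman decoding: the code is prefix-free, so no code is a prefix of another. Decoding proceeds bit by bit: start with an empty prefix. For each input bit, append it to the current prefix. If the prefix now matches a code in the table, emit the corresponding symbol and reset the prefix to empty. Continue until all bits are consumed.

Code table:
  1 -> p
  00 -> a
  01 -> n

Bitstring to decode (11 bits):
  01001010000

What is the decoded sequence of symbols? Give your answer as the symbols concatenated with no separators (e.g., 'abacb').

Bit 0: prefix='0' (no match yet)
Bit 1: prefix='01' -> emit 'n', reset
Bit 2: prefix='0' (no match yet)
Bit 3: prefix='00' -> emit 'a', reset
Bit 4: prefix='1' -> emit 'p', reset
Bit 5: prefix='0' (no match yet)
Bit 6: prefix='01' -> emit 'n', reset
Bit 7: prefix='0' (no match yet)
Bit 8: prefix='00' -> emit 'a', reset
Bit 9: prefix='0' (no match yet)
Bit 10: prefix='00' -> emit 'a', reset

Answer: napnaa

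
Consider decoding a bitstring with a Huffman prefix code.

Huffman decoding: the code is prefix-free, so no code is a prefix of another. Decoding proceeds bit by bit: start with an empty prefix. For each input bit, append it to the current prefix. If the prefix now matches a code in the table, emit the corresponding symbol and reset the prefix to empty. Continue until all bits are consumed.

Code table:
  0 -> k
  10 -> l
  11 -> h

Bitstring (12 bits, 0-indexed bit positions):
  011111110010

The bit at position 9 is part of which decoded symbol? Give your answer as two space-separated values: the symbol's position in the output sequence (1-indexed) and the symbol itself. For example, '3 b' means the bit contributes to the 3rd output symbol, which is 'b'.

Answer: 6 k

Derivation:
Bit 0: prefix='0' -> emit 'k', reset
Bit 1: prefix='1' (no match yet)
Bit 2: prefix='11' -> emit 'h', reset
Bit 3: prefix='1' (no match yet)
Bit 4: prefix='11' -> emit 'h', reset
Bit 5: prefix='1' (no match yet)
Bit 6: prefix='11' -> emit 'h', reset
Bit 7: prefix='1' (no match yet)
Bit 8: prefix='10' -> emit 'l', reset
Bit 9: prefix='0' -> emit 'k', reset
Bit 10: prefix='1' (no match yet)
Bit 11: prefix='10' -> emit 'l', reset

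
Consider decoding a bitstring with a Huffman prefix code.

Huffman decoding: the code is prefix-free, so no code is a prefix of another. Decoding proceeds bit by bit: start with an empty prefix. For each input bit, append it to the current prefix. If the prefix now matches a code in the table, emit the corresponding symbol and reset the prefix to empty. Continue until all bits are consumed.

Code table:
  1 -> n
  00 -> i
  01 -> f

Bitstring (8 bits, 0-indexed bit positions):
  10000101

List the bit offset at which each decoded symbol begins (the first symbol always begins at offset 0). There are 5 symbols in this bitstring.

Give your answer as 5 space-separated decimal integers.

Bit 0: prefix='1' -> emit 'n', reset
Bit 1: prefix='0' (no match yet)
Bit 2: prefix='00' -> emit 'i', reset
Bit 3: prefix='0' (no match yet)
Bit 4: prefix='00' -> emit 'i', reset
Bit 5: prefix='1' -> emit 'n', reset
Bit 6: prefix='0' (no match yet)
Bit 7: prefix='01' -> emit 'f', reset

Answer: 0 1 3 5 6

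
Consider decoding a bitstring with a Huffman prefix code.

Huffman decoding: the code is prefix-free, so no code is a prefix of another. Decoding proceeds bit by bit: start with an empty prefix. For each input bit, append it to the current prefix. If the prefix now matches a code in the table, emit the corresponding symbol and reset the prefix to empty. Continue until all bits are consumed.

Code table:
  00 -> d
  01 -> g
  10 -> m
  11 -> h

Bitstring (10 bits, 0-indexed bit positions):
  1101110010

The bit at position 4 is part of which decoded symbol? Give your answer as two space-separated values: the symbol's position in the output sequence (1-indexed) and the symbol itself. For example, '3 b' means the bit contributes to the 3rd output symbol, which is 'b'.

Bit 0: prefix='1' (no match yet)
Bit 1: prefix='11' -> emit 'h', reset
Bit 2: prefix='0' (no match yet)
Bit 3: prefix='01' -> emit 'g', reset
Bit 4: prefix='1' (no match yet)
Bit 5: prefix='11' -> emit 'h', reset
Bit 6: prefix='0' (no match yet)
Bit 7: prefix='00' -> emit 'd', reset
Bit 8: prefix='1' (no match yet)

Answer: 3 h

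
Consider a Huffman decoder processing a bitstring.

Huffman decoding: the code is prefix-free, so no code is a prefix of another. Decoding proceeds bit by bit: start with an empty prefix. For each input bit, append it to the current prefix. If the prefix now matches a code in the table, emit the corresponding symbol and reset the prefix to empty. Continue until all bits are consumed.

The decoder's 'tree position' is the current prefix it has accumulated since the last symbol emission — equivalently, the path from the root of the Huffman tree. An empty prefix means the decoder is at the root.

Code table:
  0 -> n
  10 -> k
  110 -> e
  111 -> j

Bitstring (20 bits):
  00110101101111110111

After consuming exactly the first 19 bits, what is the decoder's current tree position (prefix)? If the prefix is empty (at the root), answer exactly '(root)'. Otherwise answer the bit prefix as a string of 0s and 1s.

Answer: 11

Derivation:
Bit 0: prefix='0' -> emit 'n', reset
Bit 1: prefix='0' -> emit 'n', reset
Bit 2: prefix='1' (no match yet)
Bit 3: prefix='11' (no match yet)
Bit 4: prefix='110' -> emit 'e', reset
Bit 5: prefix='1' (no match yet)
Bit 6: prefix='10' -> emit 'k', reset
Bit 7: prefix='1' (no match yet)
Bit 8: prefix='11' (no match yet)
Bit 9: prefix='110' -> emit 'e', reset
Bit 10: prefix='1' (no match yet)
Bit 11: prefix='11' (no match yet)
Bit 12: prefix='111' -> emit 'j', reset
Bit 13: prefix='1' (no match yet)
Bit 14: prefix='11' (no match yet)
Bit 15: prefix='111' -> emit 'j', reset
Bit 16: prefix='0' -> emit 'n', reset
Bit 17: prefix='1' (no match yet)
Bit 18: prefix='11' (no match yet)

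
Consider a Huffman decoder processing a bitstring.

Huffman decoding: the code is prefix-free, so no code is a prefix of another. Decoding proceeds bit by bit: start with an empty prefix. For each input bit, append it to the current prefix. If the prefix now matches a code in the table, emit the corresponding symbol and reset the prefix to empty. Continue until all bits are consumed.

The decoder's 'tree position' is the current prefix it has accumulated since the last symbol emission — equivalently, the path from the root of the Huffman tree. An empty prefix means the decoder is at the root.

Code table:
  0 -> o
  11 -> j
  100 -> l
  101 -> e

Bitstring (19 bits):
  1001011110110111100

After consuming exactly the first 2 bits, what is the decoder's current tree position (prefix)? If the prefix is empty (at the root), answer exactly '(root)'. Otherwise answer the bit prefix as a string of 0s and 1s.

Bit 0: prefix='1' (no match yet)
Bit 1: prefix='10' (no match yet)

Answer: 10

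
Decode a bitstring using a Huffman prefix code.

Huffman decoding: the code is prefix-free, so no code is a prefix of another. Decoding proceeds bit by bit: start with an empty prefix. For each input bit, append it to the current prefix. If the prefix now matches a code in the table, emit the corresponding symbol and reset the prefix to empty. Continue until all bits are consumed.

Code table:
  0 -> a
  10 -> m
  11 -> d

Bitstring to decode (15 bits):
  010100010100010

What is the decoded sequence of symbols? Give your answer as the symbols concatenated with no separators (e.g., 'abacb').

Answer: ammaammaam

Derivation:
Bit 0: prefix='0' -> emit 'a', reset
Bit 1: prefix='1' (no match yet)
Bit 2: prefix='10' -> emit 'm', reset
Bit 3: prefix='1' (no match yet)
Bit 4: prefix='10' -> emit 'm', reset
Bit 5: prefix='0' -> emit 'a', reset
Bit 6: prefix='0' -> emit 'a', reset
Bit 7: prefix='1' (no match yet)
Bit 8: prefix='10' -> emit 'm', reset
Bit 9: prefix='1' (no match yet)
Bit 10: prefix='10' -> emit 'm', reset
Bit 11: prefix='0' -> emit 'a', reset
Bit 12: prefix='0' -> emit 'a', reset
Bit 13: prefix='1' (no match yet)
Bit 14: prefix='10' -> emit 'm', reset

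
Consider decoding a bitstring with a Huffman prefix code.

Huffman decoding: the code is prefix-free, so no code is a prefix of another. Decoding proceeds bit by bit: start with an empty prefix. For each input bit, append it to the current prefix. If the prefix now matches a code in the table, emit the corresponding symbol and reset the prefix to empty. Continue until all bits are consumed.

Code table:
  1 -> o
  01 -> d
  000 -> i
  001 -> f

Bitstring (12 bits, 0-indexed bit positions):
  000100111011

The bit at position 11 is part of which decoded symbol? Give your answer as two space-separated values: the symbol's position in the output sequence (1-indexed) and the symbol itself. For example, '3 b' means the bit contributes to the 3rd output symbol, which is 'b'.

Answer: 7 o

Derivation:
Bit 0: prefix='0' (no match yet)
Bit 1: prefix='00' (no match yet)
Bit 2: prefix='000' -> emit 'i', reset
Bit 3: prefix='1' -> emit 'o', reset
Bit 4: prefix='0' (no match yet)
Bit 5: prefix='00' (no match yet)
Bit 6: prefix='001' -> emit 'f', reset
Bit 7: prefix='1' -> emit 'o', reset
Bit 8: prefix='1' -> emit 'o', reset
Bit 9: prefix='0' (no match yet)
Bit 10: prefix='01' -> emit 'd', reset
Bit 11: prefix='1' -> emit 'o', reset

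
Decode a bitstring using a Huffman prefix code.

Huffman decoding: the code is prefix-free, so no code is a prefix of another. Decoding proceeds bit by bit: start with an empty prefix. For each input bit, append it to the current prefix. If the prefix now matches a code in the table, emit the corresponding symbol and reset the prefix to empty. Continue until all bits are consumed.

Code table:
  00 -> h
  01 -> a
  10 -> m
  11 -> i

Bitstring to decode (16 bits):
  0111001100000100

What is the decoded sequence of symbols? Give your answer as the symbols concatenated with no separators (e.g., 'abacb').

Answer: aihihhah

Derivation:
Bit 0: prefix='0' (no match yet)
Bit 1: prefix='01' -> emit 'a', reset
Bit 2: prefix='1' (no match yet)
Bit 3: prefix='11' -> emit 'i', reset
Bit 4: prefix='0' (no match yet)
Bit 5: prefix='00' -> emit 'h', reset
Bit 6: prefix='1' (no match yet)
Bit 7: prefix='11' -> emit 'i', reset
Bit 8: prefix='0' (no match yet)
Bit 9: prefix='00' -> emit 'h', reset
Bit 10: prefix='0' (no match yet)
Bit 11: prefix='00' -> emit 'h', reset
Bit 12: prefix='0' (no match yet)
Bit 13: prefix='01' -> emit 'a', reset
Bit 14: prefix='0' (no match yet)
Bit 15: prefix='00' -> emit 'h', reset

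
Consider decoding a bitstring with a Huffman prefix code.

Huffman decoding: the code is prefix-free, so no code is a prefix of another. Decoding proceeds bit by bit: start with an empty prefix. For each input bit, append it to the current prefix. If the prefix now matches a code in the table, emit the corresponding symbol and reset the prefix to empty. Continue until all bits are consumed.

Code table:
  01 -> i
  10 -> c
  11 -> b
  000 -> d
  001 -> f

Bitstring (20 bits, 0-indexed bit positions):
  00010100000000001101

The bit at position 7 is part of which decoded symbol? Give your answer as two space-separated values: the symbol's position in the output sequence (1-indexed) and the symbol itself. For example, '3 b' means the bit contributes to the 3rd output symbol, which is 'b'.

Bit 0: prefix='0' (no match yet)
Bit 1: prefix='00' (no match yet)
Bit 2: prefix='000' -> emit 'd', reset
Bit 3: prefix='1' (no match yet)
Bit 4: prefix='10' -> emit 'c', reset
Bit 5: prefix='1' (no match yet)
Bit 6: prefix='10' -> emit 'c', reset
Bit 7: prefix='0' (no match yet)
Bit 8: prefix='00' (no match yet)
Bit 9: prefix='000' -> emit 'd', reset
Bit 10: prefix='0' (no match yet)
Bit 11: prefix='00' (no match yet)

Answer: 4 d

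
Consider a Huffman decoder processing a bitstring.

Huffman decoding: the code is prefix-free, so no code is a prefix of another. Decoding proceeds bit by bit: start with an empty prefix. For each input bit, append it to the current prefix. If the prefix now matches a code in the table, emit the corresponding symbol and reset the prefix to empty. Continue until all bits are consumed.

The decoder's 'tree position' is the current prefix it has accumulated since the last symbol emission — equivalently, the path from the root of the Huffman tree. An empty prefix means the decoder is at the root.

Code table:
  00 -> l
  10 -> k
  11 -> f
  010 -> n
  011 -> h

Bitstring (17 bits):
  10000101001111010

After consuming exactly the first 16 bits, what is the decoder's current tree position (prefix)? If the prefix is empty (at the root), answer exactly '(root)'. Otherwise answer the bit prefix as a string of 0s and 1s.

Answer: 01

Derivation:
Bit 0: prefix='1' (no match yet)
Bit 1: prefix='10' -> emit 'k', reset
Bit 2: prefix='0' (no match yet)
Bit 3: prefix='00' -> emit 'l', reset
Bit 4: prefix='0' (no match yet)
Bit 5: prefix='01' (no match yet)
Bit 6: prefix='010' -> emit 'n', reset
Bit 7: prefix='1' (no match yet)
Bit 8: prefix='10' -> emit 'k', reset
Bit 9: prefix='0' (no match yet)
Bit 10: prefix='01' (no match yet)
Bit 11: prefix='011' -> emit 'h', reset
Bit 12: prefix='1' (no match yet)
Bit 13: prefix='11' -> emit 'f', reset
Bit 14: prefix='0' (no match yet)
Bit 15: prefix='01' (no match yet)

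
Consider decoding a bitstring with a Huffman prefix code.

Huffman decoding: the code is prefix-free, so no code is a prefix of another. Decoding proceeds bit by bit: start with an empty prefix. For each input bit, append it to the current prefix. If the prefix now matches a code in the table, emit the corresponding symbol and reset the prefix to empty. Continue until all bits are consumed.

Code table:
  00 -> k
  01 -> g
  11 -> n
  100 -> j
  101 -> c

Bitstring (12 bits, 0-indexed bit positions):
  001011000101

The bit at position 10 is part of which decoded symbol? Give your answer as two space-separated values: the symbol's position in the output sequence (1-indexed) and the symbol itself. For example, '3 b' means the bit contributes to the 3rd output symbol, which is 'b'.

Bit 0: prefix='0' (no match yet)
Bit 1: prefix='00' -> emit 'k', reset
Bit 2: prefix='1' (no match yet)
Bit 3: prefix='10' (no match yet)
Bit 4: prefix='101' -> emit 'c', reset
Bit 5: prefix='1' (no match yet)
Bit 6: prefix='10' (no match yet)
Bit 7: prefix='100' -> emit 'j', reset
Bit 8: prefix='0' (no match yet)
Bit 9: prefix='01' -> emit 'g', reset
Bit 10: prefix='0' (no match yet)
Bit 11: prefix='01' -> emit 'g', reset

Answer: 5 g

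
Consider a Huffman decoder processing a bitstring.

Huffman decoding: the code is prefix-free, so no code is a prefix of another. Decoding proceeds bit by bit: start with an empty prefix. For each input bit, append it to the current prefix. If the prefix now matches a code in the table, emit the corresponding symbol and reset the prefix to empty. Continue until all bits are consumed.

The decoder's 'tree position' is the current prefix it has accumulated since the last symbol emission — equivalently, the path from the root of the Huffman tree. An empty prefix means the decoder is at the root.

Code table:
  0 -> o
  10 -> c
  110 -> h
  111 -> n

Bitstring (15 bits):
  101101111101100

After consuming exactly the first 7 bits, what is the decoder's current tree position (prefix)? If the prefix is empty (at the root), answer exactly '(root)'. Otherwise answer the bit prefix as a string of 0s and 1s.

Answer: 11

Derivation:
Bit 0: prefix='1' (no match yet)
Bit 1: prefix='10' -> emit 'c', reset
Bit 2: prefix='1' (no match yet)
Bit 3: prefix='11' (no match yet)
Bit 4: prefix='110' -> emit 'h', reset
Bit 5: prefix='1' (no match yet)
Bit 6: prefix='11' (no match yet)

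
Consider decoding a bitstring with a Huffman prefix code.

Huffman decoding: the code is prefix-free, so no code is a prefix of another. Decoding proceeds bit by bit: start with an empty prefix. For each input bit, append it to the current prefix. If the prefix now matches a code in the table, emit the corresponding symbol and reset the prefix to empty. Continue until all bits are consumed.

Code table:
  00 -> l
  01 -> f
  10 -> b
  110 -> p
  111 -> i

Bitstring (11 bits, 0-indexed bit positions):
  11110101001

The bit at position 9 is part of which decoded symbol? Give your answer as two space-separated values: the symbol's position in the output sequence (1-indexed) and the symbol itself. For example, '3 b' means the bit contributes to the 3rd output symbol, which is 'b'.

Answer: 5 f

Derivation:
Bit 0: prefix='1' (no match yet)
Bit 1: prefix='11' (no match yet)
Bit 2: prefix='111' -> emit 'i', reset
Bit 3: prefix='1' (no match yet)
Bit 4: prefix='10' -> emit 'b', reset
Bit 5: prefix='1' (no match yet)
Bit 6: prefix='10' -> emit 'b', reset
Bit 7: prefix='1' (no match yet)
Bit 8: prefix='10' -> emit 'b', reset
Bit 9: prefix='0' (no match yet)
Bit 10: prefix='01' -> emit 'f', reset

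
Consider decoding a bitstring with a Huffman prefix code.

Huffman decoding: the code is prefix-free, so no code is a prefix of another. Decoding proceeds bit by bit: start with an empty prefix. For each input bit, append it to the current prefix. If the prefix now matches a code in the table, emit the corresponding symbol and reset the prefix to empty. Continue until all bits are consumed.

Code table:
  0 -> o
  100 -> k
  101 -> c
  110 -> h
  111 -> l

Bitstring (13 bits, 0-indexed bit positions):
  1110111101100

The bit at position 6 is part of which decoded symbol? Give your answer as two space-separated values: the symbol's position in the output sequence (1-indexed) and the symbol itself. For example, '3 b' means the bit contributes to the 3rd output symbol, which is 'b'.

Bit 0: prefix='1' (no match yet)
Bit 1: prefix='11' (no match yet)
Bit 2: prefix='111' -> emit 'l', reset
Bit 3: prefix='0' -> emit 'o', reset
Bit 4: prefix='1' (no match yet)
Bit 5: prefix='11' (no match yet)
Bit 6: prefix='111' -> emit 'l', reset
Bit 7: prefix='1' (no match yet)
Bit 8: prefix='10' (no match yet)
Bit 9: prefix='101' -> emit 'c', reset
Bit 10: prefix='1' (no match yet)

Answer: 3 l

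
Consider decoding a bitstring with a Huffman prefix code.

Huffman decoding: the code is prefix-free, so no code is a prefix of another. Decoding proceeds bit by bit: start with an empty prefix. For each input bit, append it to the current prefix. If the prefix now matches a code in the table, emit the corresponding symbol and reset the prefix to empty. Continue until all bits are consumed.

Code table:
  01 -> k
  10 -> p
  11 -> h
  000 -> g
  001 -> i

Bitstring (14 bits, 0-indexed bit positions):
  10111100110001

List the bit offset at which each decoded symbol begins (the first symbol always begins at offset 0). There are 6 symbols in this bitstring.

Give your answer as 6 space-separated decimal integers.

Bit 0: prefix='1' (no match yet)
Bit 1: prefix='10' -> emit 'p', reset
Bit 2: prefix='1' (no match yet)
Bit 3: prefix='11' -> emit 'h', reset
Bit 4: prefix='1' (no match yet)
Bit 5: prefix='11' -> emit 'h', reset
Bit 6: prefix='0' (no match yet)
Bit 7: prefix='00' (no match yet)
Bit 8: prefix='001' -> emit 'i', reset
Bit 9: prefix='1' (no match yet)
Bit 10: prefix='10' -> emit 'p', reset
Bit 11: prefix='0' (no match yet)
Bit 12: prefix='00' (no match yet)
Bit 13: prefix='001' -> emit 'i', reset

Answer: 0 2 4 6 9 11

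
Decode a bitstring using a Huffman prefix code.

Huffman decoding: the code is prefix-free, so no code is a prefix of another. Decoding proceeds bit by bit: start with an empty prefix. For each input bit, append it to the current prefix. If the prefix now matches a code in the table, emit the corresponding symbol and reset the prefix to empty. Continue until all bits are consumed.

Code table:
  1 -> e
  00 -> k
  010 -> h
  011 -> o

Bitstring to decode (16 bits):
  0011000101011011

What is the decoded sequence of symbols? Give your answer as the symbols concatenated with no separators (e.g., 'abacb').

Bit 0: prefix='0' (no match yet)
Bit 1: prefix='00' -> emit 'k', reset
Bit 2: prefix='1' -> emit 'e', reset
Bit 3: prefix='1' -> emit 'e', reset
Bit 4: prefix='0' (no match yet)
Bit 5: prefix='00' -> emit 'k', reset
Bit 6: prefix='0' (no match yet)
Bit 7: prefix='01' (no match yet)
Bit 8: prefix='010' -> emit 'h', reset
Bit 9: prefix='1' -> emit 'e', reset
Bit 10: prefix='0' (no match yet)
Bit 11: prefix='01' (no match yet)
Bit 12: prefix='011' -> emit 'o', reset
Bit 13: prefix='0' (no match yet)
Bit 14: prefix='01' (no match yet)
Bit 15: prefix='011' -> emit 'o', reset

Answer: keekheoo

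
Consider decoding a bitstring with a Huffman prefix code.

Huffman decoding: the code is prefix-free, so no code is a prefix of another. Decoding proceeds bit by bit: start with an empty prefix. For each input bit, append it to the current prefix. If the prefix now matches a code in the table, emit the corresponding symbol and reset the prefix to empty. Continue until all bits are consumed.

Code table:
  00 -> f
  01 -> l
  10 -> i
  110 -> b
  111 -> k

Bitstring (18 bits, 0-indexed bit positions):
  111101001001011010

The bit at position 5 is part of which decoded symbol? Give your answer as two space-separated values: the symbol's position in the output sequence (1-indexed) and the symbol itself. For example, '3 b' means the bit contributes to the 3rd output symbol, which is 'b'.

Answer: 3 i

Derivation:
Bit 0: prefix='1' (no match yet)
Bit 1: prefix='11' (no match yet)
Bit 2: prefix='111' -> emit 'k', reset
Bit 3: prefix='1' (no match yet)
Bit 4: prefix='10' -> emit 'i', reset
Bit 5: prefix='1' (no match yet)
Bit 6: prefix='10' -> emit 'i', reset
Bit 7: prefix='0' (no match yet)
Bit 8: prefix='01' -> emit 'l', reset
Bit 9: prefix='0' (no match yet)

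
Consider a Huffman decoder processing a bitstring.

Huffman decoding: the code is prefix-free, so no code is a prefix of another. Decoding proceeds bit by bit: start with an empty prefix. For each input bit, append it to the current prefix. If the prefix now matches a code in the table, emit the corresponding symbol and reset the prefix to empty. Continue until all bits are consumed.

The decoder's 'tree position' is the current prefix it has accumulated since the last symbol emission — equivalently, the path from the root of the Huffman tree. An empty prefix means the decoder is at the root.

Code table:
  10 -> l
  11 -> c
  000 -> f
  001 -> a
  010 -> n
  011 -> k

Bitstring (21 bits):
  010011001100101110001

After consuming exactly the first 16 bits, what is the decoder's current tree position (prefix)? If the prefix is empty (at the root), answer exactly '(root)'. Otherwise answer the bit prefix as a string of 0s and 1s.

Bit 0: prefix='0' (no match yet)
Bit 1: prefix='01' (no match yet)
Bit 2: prefix='010' -> emit 'n', reset
Bit 3: prefix='0' (no match yet)
Bit 4: prefix='01' (no match yet)
Bit 5: prefix='011' -> emit 'k', reset
Bit 6: prefix='0' (no match yet)
Bit 7: prefix='00' (no match yet)
Bit 8: prefix='001' -> emit 'a', reset
Bit 9: prefix='1' (no match yet)
Bit 10: prefix='10' -> emit 'l', reset
Bit 11: prefix='0' (no match yet)
Bit 12: prefix='01' (no match yet)
Bit 13: prefix='010' -> emit 'n', reset
Bit 14: prefix='1' (no match yet)
Bit 15: prefix='11' -> emit 'c', reset

Answer: (root)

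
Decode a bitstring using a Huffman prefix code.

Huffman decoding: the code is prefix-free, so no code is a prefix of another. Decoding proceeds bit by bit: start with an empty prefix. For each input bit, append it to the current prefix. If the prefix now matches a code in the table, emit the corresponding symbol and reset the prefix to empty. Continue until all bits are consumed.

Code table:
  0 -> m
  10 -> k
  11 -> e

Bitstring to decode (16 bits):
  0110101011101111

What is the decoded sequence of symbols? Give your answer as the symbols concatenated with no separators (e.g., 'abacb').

Answer: memkkekee

Derivation:
Bit 0: prefix='0' -> emit 'm', reset
Bit 1: prefix='1' (no match yet)
Bit 2: prefix='11' -> emit 'e', reset
Bit 3: prefix='0' -> emit 'm', reset
Bit 4: prefix='1' (no match yet)
Bit 5: prefix='10' -> emit 'k', reset
Bit 6: prefix='1' (no match yet)
Bit 7: prefix='10' -> emit 'k', reset
Bit 8: prefix='1' (no match yet)
Bit 9: prefix='11' -> emit 'e', reset
Bit 10: prefix='1' (no match yet)
Bit 11: prefix='10' -> emit 'k', reset
Bit 12: prefix='1' (no match yet)
Bit 13: prefix='11' -> emit 'e', reset
Bit 14: prefix='1' (no match yet)
Bit 15: prefix='11' -> emit 'e', reset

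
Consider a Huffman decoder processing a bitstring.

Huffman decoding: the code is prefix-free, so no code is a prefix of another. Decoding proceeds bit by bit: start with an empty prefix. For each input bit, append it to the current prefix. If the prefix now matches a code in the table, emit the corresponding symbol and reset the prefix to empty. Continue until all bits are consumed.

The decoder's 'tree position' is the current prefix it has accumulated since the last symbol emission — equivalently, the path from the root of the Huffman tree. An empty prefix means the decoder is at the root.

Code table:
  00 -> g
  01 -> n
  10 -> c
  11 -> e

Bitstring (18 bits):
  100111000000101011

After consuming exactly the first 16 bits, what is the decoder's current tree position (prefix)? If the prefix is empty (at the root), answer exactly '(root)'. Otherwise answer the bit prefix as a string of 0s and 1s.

Bit 0: prefix='1' (no match yet)
Bit 1: prefix='10' -> emit 'c', reset
Bit 2: prefix='0' (no match yet)
Bit 3: prefix='01' -> emit 'n', reset
Bit 4: prefix='1' (no match yet)
Bit 5: prefix='11' -> emit 'e', reset
Bit 6: prefix='0' (no match yet)
Bit 7: prefix='00' -> emit 'g', reset
Bit 8: prefix='0' (no match yet)
Bit 9: prefix='00' -> emit 'g', reset
Bit 10: prefix='0' (no match yet)
Bit 11: prefix='00' -> emit 'g', reset
Bit 12: prefix='1' (no match yet)
Bit 13: prefix='10' -> emit 'c', reset
Bit 14: prefix='1' (no match yet)
Bit 15: prefix='10' -> emit 'c', reset

Answer: (root)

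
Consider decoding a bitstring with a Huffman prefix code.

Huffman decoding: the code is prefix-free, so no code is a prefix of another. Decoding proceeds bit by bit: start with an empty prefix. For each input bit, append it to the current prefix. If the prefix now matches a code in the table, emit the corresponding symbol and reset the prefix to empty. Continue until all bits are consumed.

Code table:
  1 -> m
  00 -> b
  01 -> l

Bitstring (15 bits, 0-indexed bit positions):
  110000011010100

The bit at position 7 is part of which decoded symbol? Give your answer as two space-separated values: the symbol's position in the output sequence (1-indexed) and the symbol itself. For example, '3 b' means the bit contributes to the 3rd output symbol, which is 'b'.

Answer: 5 l

Derivation:
Bit 0: prefix='1' -> emit 'm', reset
Bit 1: prefix='1' -> emit 'm', reset
Bit 2: prefix='0' (no match yet)
Bit 3: prefix='00' -> emit 'b', reset
Bit 4: prefix='0' (no match yet)
Bit 5: prefix='00' -> emit 'b', reset
Bit 6: prefix='0' (no match yet)
Bit 7: prefix='01' -> emit 'l', reset
Bit 8: prefix='1' -> emit 'm', reset
Bit 9: prefix='0' (no match yet)
Bit 10: prefix='01' -> emit 'l', reset
Bit 11: prefix='0' (no match yet)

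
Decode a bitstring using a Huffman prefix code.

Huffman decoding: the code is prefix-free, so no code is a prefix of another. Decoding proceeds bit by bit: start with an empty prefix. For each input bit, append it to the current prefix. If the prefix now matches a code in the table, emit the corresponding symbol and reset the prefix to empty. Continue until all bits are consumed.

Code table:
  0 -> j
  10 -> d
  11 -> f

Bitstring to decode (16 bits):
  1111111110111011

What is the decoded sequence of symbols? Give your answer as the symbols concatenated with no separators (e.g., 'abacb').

Bit 0: prefix='1' (no match yet)
Bit 1: prefix='11' -> emit 'f', reset
Bit 2: prefix='1' (no match yet)
Bit 3: prefix='11' -> emit 'f', reset
Bit 4: prefix='1' (no match yet)
Bit 5: prefix='11' -> emit 'f', reset
Bit 6: prefix='1' (no match yet)
Bit 7: prefix='11' -> emit 'f', reset
Bit 8: prefix='1' (no match yet)
Bit 9: prefix='10' -> emit 'd', reset
Bit 10: prefix='1' (no match yet)
Bit 11: prefix='11' -> emit 'f', reset
Bit 12: prefix='1' (no match yet)
Bit 13: prefix='10' -> emit 'd', reset
Bit 14: prefix='1' (no match yet)
Bit 15: prefix='11' -> emit 'f', reset

Answer: ffffdfdf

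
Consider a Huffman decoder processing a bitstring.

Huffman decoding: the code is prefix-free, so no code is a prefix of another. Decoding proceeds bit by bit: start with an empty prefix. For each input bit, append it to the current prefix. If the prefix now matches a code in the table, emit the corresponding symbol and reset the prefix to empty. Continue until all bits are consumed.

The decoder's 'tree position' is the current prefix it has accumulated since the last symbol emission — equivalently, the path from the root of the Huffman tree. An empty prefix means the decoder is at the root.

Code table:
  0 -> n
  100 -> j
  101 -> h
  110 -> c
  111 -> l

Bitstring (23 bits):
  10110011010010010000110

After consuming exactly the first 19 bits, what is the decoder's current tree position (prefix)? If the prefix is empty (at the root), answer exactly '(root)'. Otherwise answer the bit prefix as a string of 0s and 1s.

Bit 0: prefix='1' (no match yet)
Bit 1: prefix='10' (no match yet)
Bit 2: prefix='101' -> emit 'h', reset
Bit 3: prefix='1' (no match yet)
Bit 4: prefix='10' (no match yet)
Bit 5: prefix='100' -> emit 'j', reset
Bit 6: prefix='1' (no match yet)
Bit 7: prefix='11' (no match yet)
Bit 8: prefix='110' -> emit 'c', reset
Bit 9: prefix='1' (no match yet)
Bit 10: prefix='10' (no match yet)
Bit 11: prefix='100' -> emit 'j', reset
Bit 12: prefix='1' (no match yet)
Bit 13: prefix='10' (no match yet)
Bit 14: prefix='100' -> emit 'j', reset
Bit 15: prefix='1' (no match yet)
Bit 16: prefix='10' (no match yet)
Bit 17: prefix='100' -> emit 'j', reset
Bit 18: prefix='0' -> emit 'n', reset

Answer: (root)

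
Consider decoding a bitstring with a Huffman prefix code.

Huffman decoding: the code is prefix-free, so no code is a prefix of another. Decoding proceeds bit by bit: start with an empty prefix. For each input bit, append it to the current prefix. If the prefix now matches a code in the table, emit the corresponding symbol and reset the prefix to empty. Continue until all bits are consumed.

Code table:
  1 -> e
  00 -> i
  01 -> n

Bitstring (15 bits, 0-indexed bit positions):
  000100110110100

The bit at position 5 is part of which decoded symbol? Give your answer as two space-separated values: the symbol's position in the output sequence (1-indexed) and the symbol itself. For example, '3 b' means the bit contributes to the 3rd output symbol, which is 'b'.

Bit 0: prefix='0' (no match yet)
Bit 1: prefix='00' -> emit 'i', reset
Bit 2: prefix='0' (no match yet)
Bit 3: prefix='01' -> emit 'n', reset
Bit 4: prefix='0' (no match yet)
Bit 5: prefix='00' -> emit 'i', reset
Bit 6: prefix='1' -> emit 'e', reset
Bit 7: prefix='1' -> emit 'e', reset
Bit 8: prefix='0' (no match yet)
Bit 9: prefix='01' -> emit 'n', reset

Answer: 3 i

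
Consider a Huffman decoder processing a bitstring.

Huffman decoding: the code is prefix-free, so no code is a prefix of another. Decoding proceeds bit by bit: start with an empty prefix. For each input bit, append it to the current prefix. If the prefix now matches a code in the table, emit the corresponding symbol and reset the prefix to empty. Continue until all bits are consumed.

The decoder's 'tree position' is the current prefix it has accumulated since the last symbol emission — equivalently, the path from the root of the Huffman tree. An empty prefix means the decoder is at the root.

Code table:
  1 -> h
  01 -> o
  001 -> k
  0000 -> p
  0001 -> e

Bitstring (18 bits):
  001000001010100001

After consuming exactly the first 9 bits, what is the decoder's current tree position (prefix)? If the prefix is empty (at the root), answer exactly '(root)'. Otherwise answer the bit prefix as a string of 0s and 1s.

Answer: (root)

Derivation:
Bit 0: prefix='0' (no match yet)
Bit 1: prefix='00' (no match yet)
Bit 2: prefix='001' -> emit 'k', reset
Bit 3: prefix='0' (no match yet)
Bit 4: prefix='00' (no match yet)
Bit 5: prefix='000' (no match yet)
Bit 6: prefix='0000' -> emit 'p', reset
Bit 7: prefix='0' (no match yet)
Bit 8: prefix='01' -> emit 'o', reset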